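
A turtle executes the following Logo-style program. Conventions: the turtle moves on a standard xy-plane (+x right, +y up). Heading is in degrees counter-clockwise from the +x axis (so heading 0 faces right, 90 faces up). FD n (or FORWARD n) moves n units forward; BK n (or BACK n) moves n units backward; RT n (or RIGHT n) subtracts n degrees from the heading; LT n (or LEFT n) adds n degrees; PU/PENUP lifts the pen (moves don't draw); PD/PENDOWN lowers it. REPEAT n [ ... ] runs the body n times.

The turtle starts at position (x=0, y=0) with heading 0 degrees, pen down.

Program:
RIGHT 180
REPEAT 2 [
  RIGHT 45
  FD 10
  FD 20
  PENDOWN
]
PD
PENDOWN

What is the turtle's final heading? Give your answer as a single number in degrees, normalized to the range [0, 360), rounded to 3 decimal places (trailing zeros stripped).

Answer: 90

Derivation:
Executing turtle program step by step:
Start: pos=(0,0), heading=0, pen down
RT 180: heading 0 -> 180
REPEAT 2 [
  -- iteration 1/2 --
  RT 45: heading 180 -> 135
  FD 10: (0,0) -> (-7.071,7.071) [heading=135, draw]
  FD 20: (-7.071,7.071) -> (-21.213,21.213) [heading=135, draw]
  PD: pen down
  -- iteration 2/2 --
  RT 45: heading 135 -> 90
  FD 10: (-21.213,21.213) -> (-21.213,31.213) [heading=90, draw]
  FD 20: (-21.213,31.213) -> (-21.213,51.213) [heading=90, draw]
  PD: pen down
]
PD: pen down
PD: pen down
Final: pos=(-21.213,51.213), heading=90, 4 segment(s) drawn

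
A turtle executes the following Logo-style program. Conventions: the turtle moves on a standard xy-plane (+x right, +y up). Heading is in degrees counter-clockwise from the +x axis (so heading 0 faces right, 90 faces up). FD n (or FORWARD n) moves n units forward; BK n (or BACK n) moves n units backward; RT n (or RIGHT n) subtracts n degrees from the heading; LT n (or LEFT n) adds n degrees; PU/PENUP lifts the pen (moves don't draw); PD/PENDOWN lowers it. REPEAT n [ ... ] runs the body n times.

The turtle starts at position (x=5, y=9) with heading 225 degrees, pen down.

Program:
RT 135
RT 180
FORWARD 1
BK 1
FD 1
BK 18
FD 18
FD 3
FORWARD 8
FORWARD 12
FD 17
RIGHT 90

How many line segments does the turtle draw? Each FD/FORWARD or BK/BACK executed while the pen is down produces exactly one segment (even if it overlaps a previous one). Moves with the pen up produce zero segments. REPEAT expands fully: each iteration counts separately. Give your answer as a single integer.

Answer: 9

Derivation:
Executing turtle program step by step:
Start: pos=(5,9), heading=225, pen down
RT 135: heading 225 -> 90
RT 180: heading 90 -> 270
FD 1: (5,9) -> (5,8) [heading=270, draw]
BK 1: (5,8) -> (5,9) [heading=270, draw]
FD 1: (5,9) -> (5,8) [heading=270, draw]
BK 18: (5,8) -> (5,26) [heading=270, draw]
FD 18: (5,26) -> (5,8) [heading=270, draw]
FD 3: (5,8) -> (5,5) [heading=270, draw]
FD 8: (5,5) -> (5,-3) [heading=270, draw]
FD 12: (5,-3) -> (5,-15) [heading=270, draw]
FD 17: (5,-15) -> (5,-32) [heading=270, draw]
RT 90: heading 270 -> 180
Final: pos=(5,-32), heading=180, 9 segment(s) drawn
Segments drawn: 9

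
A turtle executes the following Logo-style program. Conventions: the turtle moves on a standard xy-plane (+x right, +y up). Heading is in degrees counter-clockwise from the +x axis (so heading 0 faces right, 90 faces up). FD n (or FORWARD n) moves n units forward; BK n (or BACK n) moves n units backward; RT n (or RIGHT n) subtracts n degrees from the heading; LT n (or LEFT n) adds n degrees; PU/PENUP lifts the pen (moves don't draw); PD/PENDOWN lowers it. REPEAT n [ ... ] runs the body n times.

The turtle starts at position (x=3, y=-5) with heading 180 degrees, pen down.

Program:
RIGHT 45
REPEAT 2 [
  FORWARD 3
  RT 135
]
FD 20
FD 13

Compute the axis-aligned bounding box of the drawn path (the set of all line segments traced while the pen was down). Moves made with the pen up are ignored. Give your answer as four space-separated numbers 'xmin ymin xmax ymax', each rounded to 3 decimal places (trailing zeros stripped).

Executing turtle program step by step:
Start: pos=(3,-5), heading=180, pen down
RT 45: heading 180 -> 135
REPEAT 2 [
  -- iteration 1/2 --
  FD 3: (3,-5) -> (0.879,-2.879) [heading=135, draw]
  RT 135: heading 135 -> 0
  -- iteration 2/2 --
  FD 3: (0.879,-2.879) -> (3.879,-2.879) [heading=0, draw]
  RT 135: heading 0 -> 225
]
FD 20: (3.879,-2.879) -> (-10.263,-17.021) [heading=225, draw]
FD 13: (-10.263,-17.021) -> (-19.456,-26.213) [heading=225, draw]
Final: pos=(-19.456,-26.213), heading=225, 4 segment(s) drawn

Segment endpoints: x in {-19.456, -10.263, 0.879, 3, 3.879}, y in {-26.213, -17.021, -5, -2.879}
xmin=-19.456, ymin=-26.213, xmax=3.879, ymax=-2.879

Answer: -19.456 -26.213 3.879 -2.879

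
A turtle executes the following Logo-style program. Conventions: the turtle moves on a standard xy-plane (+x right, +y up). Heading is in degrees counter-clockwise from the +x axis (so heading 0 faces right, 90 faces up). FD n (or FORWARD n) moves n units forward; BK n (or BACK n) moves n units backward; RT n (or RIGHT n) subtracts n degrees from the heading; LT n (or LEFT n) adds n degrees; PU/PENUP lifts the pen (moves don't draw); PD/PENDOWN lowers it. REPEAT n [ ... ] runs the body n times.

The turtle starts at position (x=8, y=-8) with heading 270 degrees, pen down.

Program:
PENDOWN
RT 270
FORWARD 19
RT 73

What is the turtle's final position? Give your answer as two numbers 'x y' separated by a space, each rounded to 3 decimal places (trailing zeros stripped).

Answer: 27 -8

Derivation:
Executing turtle program step by step:
Start: pos=(8,-8), heading=270, pen down
PD: pen down
RT 270: heading 270 -> 0
FD 19: (8,-8) -> (27,-8) [heading=0, draw]
RT 73: heading 0 -> 287
Final: pos=(27,-8), heading=287, 1 segment(s) drawn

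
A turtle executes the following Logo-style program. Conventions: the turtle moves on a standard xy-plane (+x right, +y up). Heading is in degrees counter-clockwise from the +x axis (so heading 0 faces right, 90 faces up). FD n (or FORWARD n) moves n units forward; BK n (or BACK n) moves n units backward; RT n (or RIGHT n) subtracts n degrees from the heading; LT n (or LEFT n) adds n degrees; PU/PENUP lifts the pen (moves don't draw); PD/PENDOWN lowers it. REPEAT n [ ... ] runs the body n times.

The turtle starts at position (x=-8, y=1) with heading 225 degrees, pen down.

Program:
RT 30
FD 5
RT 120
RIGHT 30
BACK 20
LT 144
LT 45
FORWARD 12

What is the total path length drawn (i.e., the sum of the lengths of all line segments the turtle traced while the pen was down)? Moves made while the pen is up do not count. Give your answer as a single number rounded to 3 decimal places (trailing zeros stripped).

Executing turtle program step by step:
Start: pos=(-8,1), heading=225, pen down
RT 30: heading 225 -> 195
FD 5: (-8,1) -> (-12.83,-0.294) [heading=195, draw]
RT 120: heading 195 -> 75
RT 30: heading 75 -> 45
BK 20: (-12.83,-0.294) -> (-26.972,-14.436) [heading=45, draw]
LT 144: heading 45 -> 189
LT 45: heading 189 -> 234
FD 12: (-26.972,-14.436) -> (-34.025,-24.144) [heading=234, draw]
Final: pos=(-34.025,-24.144), heading=234, 3 segment(s) drawn

Segment lengths:
  seg 1: (-8,1) -> (-12.83,-0.294), length = 5
  seg 2: (-12.83,-0.294) -> (-26.972,-14.436), length = 20
  seg 3: (-26.972,-14.436) -> (-34.025,-24.144), length = 12
Total = 37

Answer: 37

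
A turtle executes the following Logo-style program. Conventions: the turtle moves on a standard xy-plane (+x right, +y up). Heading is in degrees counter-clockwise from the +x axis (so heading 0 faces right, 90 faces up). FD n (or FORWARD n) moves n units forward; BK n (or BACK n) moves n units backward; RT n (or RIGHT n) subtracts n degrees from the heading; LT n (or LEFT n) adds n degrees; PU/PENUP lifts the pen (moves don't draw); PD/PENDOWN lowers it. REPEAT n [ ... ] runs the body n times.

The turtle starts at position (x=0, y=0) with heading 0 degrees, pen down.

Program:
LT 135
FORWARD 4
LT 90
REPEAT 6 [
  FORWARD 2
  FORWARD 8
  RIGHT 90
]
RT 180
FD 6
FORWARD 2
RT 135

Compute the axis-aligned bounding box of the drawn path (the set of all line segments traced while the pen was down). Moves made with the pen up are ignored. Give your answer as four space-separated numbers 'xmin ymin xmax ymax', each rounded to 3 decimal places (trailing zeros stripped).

Executing turtle program step by step:
Start: pos=(0,0), heading=0, pen down
LT 135: heading 0 -> 135
FD 4: (0,0) -> (-2.828,2.828) [heading=135, draw]
LT 90: heading 135 -> 225
REPEAT 6 [
  -- iteration 1/6 --
  FD 2: (-2.828,2.828) -> (-4.243,1.414) [heading=225, draw]
  FD 8: (-4.243,1.414) -> (-9.899,-4.243) [heading=225, draw]
  RT 90: heading 225 -> 135
  -- iteration 2/6 --
  FD 2: (-9.899,-4.243) -> (-11.314,-2.828) [heading=135, draw]
  FD 8: (-11.314,-2.828) -> (-16.971,2.828) [heading=135, draw]
  RT 90: heading 135 -> 45
  -- iteration 3/6 --
  FD 2: (-16.971,2.828) -> (-15.556,4.243) [heading=45, draw]
  FD 8: (-15.556,4.243) -> (-9.899,9.899) [heading=45, draw]
  RT 90: heading 45 -> 315
  -- iteration 4/6 --
  FD 2: (-9.899,9.899) -> (-8.485,8.485) [heading=315, draw]
  FD 8: (-8.485,8.485) -> (-2.828,2.828) [heading=315, draw]
  RT 90: heading 315 -> 225
  -- iteration 5/6 --
  FD 2: (-2.828,2.828) -> (-4.243,1.414) [heading=225, draw]
  FD 8: (-4.243,1.414) -> (-9.899,-4.243) [heading=225, draw]
  RT 90: heading 225 -> 135
  -- iteration 6/6 --
  FD 2: (-9.899,-4.243) -> (-11.314,-2.828) [heading=135, draw]
  FD 8: (-11.314,-2.828) -> (-16.971,2.828) [heading=135, draw]
  RT 90: heading 135 -> 45
]
RT 180: heading 45 -> 225
FD 6: (-16.971,2.828) -> (-21.213,-1.414) [heading=225, draw]
FD 2: (-21.213,-1.414) -> (-22.627,-2.828) [heading=225, draw]
RT 135: heading 225 -> 90
Final: pos=(-22.627,-2.828), heading=90, 15 segment(s) drawn

Segment endpoints: x in {-22.627, -21.213, -16.971, -15.556, -11.314, -11.314, -9.899, -9.899, -8.485, -4.243, -2.828, -2.828, 0}, y in {-4.243, -2.828, -2.828, -1.414, 0, 1.414, 1.414, 2.828, 2.828, 2.828, 4.243, 8.485, 9.899}
xmin=-22.627, ymin=-4.243, xmax=0, ymax=9.899

Answer: -22.627 -4.243 0 9.899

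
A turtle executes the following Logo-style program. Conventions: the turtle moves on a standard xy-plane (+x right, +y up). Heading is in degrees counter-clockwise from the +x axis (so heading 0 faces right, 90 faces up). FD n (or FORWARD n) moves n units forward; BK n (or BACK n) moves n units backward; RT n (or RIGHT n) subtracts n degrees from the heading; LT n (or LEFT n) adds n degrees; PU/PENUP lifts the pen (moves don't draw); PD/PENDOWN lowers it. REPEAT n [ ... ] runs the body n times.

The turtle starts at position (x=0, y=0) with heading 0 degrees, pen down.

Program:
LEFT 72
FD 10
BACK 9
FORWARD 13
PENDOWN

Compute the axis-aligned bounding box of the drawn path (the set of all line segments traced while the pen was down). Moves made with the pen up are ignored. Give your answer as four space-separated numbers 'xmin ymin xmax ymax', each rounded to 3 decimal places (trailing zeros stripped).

Answer: 0 0 4.326 13.315

Derivation:
Executing turtle program step by step:
Start: pos=(0,0), heading=0, pen down
LT 72: heading 0 -> 72
FD 10: (0,0) -> (3.09,9.511) [heading=72, draw]
BK 9: (3.09,9.511) -> (0.309,0.951) [heading=72, draw]
FD 13: (0.309,0.951) -> (4.326,13.315) [heading=72, draw]
PD: pen down
Final: pos=(4.326,13.315), heading=72, 3 segment(s) drawn

Segment endpoints: x in {0, 0.309, 3.09, 4.326}, y in {0, 0.951, 9.511, 13.315}
xmin=0, ymin=0, xmax=4.326, ymax=13.315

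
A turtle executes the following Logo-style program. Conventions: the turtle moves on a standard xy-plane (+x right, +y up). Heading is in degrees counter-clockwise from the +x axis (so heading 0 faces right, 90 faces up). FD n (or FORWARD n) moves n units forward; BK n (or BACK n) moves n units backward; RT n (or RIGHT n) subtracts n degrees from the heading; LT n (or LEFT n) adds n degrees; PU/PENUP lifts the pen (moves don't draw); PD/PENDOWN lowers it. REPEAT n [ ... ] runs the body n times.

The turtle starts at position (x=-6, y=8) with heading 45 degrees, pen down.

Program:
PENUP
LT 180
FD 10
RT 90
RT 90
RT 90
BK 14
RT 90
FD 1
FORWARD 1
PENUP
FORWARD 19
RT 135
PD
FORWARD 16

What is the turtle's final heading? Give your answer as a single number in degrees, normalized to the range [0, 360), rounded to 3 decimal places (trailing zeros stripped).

Answer: 90

Derivation:
Executing turtle program step by step:
Start: pos=(-6,8), heading=45, pen down
PU: pen up
LT 180: heading 45 -> 225
FD 10: (-6,8) -> (-13.071,0.929) [heading=225, move]
RT 90: heading 225 -> 135
RT 90: heading 135 -> 45
RT 90: heading 45 -> 315
BK 14: (-13.071,0.929) -> (-22.971,10.828) [heading=315, move]
RT 90: heading 315 -> 225
FD 1: (-22.971,10.828) -> (-23.678,10.121) [heading=225, move]
FD 1: (-23.678,10.121) -> (-24.385,9.414) [heading=225, move]
PU: pen up
FD 19: (-24.385,9.414) -> (-37.82,-4.021) [heading=225, move]
RT 135: heading 225 -> 90
PD: pen down
FD 16: (-37.82,-4.021) -> (-37.82,11.979) [heading=90, draw]
Final: pos=(-37.82,11.979), heading=90, 1 segment(s) drawn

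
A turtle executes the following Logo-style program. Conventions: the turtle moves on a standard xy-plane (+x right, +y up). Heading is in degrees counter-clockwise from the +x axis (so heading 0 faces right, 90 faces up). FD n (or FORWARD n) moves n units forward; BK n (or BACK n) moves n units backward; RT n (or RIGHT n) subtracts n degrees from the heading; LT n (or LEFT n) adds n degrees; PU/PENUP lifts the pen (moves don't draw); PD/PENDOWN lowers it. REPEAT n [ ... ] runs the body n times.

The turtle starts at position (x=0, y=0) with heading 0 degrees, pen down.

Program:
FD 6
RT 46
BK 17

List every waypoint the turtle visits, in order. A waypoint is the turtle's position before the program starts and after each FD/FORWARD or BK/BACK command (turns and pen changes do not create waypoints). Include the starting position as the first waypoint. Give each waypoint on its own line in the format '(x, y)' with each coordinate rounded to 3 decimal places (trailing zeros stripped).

Answer: (0, 0)
(6, 0)
(-5.809, 12.229)

Derivation:
Executing turtle program step by step:
Start: pos=(0,0), heading=0, pen down
FD 6: (0,0) -> (6,0) [heading=0, draw]
RT 46: heading 0 -> 314
BK 17: (6,0) -> (-5.809,12.229) [heading=314, draw]
Final: pos=(-5.809,12.229), heading=314, 2 segment(s) drawn
Waypoints (3 total):
(0, 0)
(6, 0)
(-5.809, 12.229)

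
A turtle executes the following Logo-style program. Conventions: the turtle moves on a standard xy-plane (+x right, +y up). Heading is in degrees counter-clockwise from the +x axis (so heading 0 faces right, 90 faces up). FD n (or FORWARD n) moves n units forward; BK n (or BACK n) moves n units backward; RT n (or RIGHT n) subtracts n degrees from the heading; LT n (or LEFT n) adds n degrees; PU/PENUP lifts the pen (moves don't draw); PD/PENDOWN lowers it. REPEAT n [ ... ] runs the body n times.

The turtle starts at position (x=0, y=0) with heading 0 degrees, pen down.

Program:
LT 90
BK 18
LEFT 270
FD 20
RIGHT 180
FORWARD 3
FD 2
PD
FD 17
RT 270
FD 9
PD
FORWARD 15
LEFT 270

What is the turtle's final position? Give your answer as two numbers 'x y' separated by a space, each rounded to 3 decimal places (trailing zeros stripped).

Answer: -2 -42

Derivation:
Executing turtle program step by step:
Start: pos=(0,0), heading=0, pen down
LT 90: heading 0 -> 90
BK 18: (0,0) -> (0,-18) [heading=90, draw]
LT 270: heading 90 -> 0
FD 20: (0,-18) -> (20,-18) [heading=0, draw]
RT 180: heading 0 -> 180
FD 3: (20,-18) -> (17,-18) [heading=180, draw]
FD 2: (17,-18) -> (15,-18) [heading=180, draw]
PD: pen down
FD 17: (15,-18) -> (-2,-18) [heading=180, draw]
RT 270: heading 180 -> 270
FD 9: (-2,-18) -> (-2,-27) [heading=270, draw]
PD: pen down
FD 15: (-2,-27) -> (-2,-42) [heading=270, draw]
LT 270: heading 270 -> 180
Final: pos=(-2,-42), heading=180, 7 segment(s) drawn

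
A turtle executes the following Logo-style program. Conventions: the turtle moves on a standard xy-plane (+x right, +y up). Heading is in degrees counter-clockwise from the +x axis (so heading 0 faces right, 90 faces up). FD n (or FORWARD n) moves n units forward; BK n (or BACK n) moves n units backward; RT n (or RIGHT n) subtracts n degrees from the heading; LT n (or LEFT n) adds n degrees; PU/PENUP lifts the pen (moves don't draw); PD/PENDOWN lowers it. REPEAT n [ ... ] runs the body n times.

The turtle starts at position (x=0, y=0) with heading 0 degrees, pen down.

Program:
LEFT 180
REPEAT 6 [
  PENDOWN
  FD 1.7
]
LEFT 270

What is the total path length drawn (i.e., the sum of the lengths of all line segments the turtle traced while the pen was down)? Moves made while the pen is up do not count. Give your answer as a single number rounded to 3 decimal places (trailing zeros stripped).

Executing turtle program step by step:
Start: pos=(0,0), heading=0, pen down
LT 180: heading 0 -> 180
REPEAT 6 [
  -- iteration 1/6 --
  PD: pen down
  FD 1.7: (0,0) -> (-1.7,0) [heading=180, draw]
  -- iteration 2/6 --
  PD: pen down
  FD 1.7: (-1.7,0) -> (-3.4,0) [heading=180, draw]
  -- iteration 3/6 --
  PD: pen down
  FD 1.7: (-3.4,0) -> (-5.1,0) [heading=180, draw]
  -- iteration 4/6 --
  PD: pen down
  FD 1.7: (-5.1,0) -> (-6.8,0) [heading=180, draw]
  -- iteration 5/6 --
  PD: pen down
  FD 1.7: (-6.8,0) -> (-8.5,0) [heading=180, draw]
  -- iteration 6/6 --
  PD: pen down
  FD 1.7: (-8.5,0) -> (-10.2,0) [heading=180, draw]
]
LT 270: heading 180 -> 90
Final: pos=(-10.2,0), heading=90, 6 segment(s) drawn

Segment lengths:
  seg 1: (0,0) -> (-1.7,0), length = 1.7
  seg 2: (-1.7,0) -> (-3.4,0), length = 1.7
  seg 3: (-3.4,0) -> (-5.1,0), length = 1.7
  seg 4: (-5.1,0) -> (-6.8,0), length = 1.7
  seg 5: (-6.8,0) -> (-8.5,0), length = 1.7
  seg 6: (-8.5,0) -> (-10.2,0), length = 1.7
Total = 10.2

Answer: 10.2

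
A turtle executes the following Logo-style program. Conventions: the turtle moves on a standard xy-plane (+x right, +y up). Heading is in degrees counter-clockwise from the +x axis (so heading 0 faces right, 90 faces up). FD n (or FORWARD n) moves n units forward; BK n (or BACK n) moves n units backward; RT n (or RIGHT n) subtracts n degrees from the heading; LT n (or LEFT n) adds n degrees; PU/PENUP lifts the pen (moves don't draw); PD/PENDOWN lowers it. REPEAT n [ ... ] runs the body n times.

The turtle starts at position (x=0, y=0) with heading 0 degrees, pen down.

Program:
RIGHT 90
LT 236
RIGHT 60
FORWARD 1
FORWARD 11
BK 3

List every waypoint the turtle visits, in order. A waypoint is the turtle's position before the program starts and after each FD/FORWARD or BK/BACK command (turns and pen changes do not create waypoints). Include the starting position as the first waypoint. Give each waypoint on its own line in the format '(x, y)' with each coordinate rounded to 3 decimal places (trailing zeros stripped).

Answer: (0, 0)
(0.07, 0.998)
(0.837, 11.971)
(0.628, 8.978)

Derivation:
Executing turtle program step by step:
Start: pos=(0,0), heading=0, pen down
RT 90: heading 0 -> 270
LT 236: heading 270 -> 146
RT 60: heading 146 -> 86
FD 1: (0,0) -> (0.07,0.998) [heading=86, draw]
FD 11: (0.07,0.998) -> (0.837,11.971) [heading=86, draw]
BK 3: (0.837,11.971) -> (0.628,8.978) [heading=86, draw]
Final: pos=(0.628,8.978), heading=86, 3 segment(s) drawn
Waypoints (4 total):
(0, 0)
(0.07, 0.998)
(0.837, 11.971)
(0.628, 8.978)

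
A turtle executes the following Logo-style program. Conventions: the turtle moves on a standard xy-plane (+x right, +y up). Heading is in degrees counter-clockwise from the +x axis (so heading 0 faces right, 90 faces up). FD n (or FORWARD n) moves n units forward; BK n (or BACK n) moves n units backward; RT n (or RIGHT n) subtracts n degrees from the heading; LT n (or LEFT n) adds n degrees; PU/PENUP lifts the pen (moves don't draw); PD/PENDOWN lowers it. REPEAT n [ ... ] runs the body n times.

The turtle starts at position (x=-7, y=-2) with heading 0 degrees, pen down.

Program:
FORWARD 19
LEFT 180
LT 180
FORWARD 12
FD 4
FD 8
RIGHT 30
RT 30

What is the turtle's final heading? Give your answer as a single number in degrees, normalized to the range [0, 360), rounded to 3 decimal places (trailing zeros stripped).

Answer: 300

Derivation:
Executing turtle program step by step:
Start: pos=(-7,-2), heading=0, pen down
FD 19: (-7,-2) -> (12,-2) [heading=0, draw]
LT 180: heading 0 -> 180
LT 180: heading 180 -> 0
FD 12: (12,-2) -> (24,-2) [heading=0, draw]
FD 4: (24,-2) -> (28,-2) [heading=0, draw]
FD 8: (28,-2) -> (36,-2) [heading=0, draw]
RT 30: heading 0 -> 330
RT 30: heading 330 -> 300
Final: pos=(36,-2), heading=300, 4 segment(s) drawn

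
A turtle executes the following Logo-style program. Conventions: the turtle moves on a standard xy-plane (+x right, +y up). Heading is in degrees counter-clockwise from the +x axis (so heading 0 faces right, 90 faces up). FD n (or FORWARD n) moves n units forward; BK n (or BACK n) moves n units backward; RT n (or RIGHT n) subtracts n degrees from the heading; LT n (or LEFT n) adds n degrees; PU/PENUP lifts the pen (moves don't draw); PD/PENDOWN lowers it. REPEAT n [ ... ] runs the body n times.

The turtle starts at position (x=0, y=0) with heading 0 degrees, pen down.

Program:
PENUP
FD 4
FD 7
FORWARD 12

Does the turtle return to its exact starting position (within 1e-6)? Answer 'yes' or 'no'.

Answer: no

Derivation:
Executing turtle program step by step:
Start: pos=(0,0), heading=0, pen down
PU: pen up
FD 4: (0,0) -> (4,0) [heading=0, move]
FD 7: (4,0) -> (11,0) [heading=0, move]
FD 12: (11,0) -> (23,0) [heading=0, move]
Final: pos=(23,0), heading=0, 0 segment(s) drawn

Start position: (0, 0)
Final position: (23, 0)
Distance = 23; >= 1e-6 -> NOT closed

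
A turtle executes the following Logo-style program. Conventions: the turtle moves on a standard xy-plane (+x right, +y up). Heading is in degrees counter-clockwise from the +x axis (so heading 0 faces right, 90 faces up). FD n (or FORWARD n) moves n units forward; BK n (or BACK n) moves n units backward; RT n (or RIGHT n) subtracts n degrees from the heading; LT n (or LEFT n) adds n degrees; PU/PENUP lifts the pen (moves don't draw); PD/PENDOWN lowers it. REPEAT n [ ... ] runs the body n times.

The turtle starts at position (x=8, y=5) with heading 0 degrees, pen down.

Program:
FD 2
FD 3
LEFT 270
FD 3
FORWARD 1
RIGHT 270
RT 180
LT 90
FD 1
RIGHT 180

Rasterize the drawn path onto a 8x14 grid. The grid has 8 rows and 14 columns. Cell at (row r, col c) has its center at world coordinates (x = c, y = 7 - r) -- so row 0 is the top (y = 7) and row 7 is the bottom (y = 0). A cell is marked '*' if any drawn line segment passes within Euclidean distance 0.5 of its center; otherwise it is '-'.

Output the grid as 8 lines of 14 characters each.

Segment 0: (8,5) -> (10,5)
Segment 1: (10,5) -> (13,5)
Segment 2: (13,5) -> (13,2)
Segment 3: (13,2) -> (13,1)
Segment 4: (13,1) -> (13,0)

Answer: --------------
--------------
--------******
-------------*
-------------*
-------------*
-------------*
-------------*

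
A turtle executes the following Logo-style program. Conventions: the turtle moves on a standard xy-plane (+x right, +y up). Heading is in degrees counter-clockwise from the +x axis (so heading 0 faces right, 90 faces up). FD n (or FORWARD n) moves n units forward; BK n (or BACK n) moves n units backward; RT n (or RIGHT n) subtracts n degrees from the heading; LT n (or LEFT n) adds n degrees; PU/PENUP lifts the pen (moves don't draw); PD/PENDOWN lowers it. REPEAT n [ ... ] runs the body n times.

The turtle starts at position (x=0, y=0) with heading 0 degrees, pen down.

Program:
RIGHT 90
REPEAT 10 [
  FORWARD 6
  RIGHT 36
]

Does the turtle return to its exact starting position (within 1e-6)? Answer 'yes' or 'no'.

Executing turtle program step by step:
Start: pos=(0,0), heading=0, pen down
RT 90: heading 0 -> 270
REPEAT 10 [
  -- iteration 1/10 --
  FD 6: (0,0) -> (0,-6) [heading=270, draw]
  RT 36: heading 270 -> 234
  -- iteration 2/10 --
  FD 6: (0,-6) -> (-3.527,-10.854) [heading=234, draw]
  RT 36: heading 234 -> 198
  -- iteration 3/10 --
  FD 6: (-3.527,-10.854) -> (-9.233,-12.708) [heading=198, draw]
  RT 36: heading 198 -> 162
  -- iteration 4/10 --
  FD 6: (-9.233,-12.708) -> (-14.939,-10.854) [heading=162, draw]
  RT 36: heading 162 -> 126
  -- iteration 5/10 --
  FD 6: (-14.939,-10.854) -> (-18.466,-6) [heading=126, draw]
  RT 36: heading 126 -> 90
  -- iteration 6/10 --
  FD 6: (-18.466,-6) -> (-18.466,0) [heading=90, draw]
  RT 36: heading 90 -> 54
  -- iteration 7/10 --
  FD 6: (-18.466,0) -> (-14.939,4.854) [heading=54, draw]
  RT 36: heading 54 -> 18
  -- iteration 8/10 --
  FD 6: (-14.939,4.854) -> (-9.233,6.708) [heading=18, draw]
  RT 36: heading 18 -> 342
  -- iteration 9/10 --
  FD 6: (-9.233,6.708) -> (-3.527,4.854) [heading=342, draw]
  RT 36: heading 342 -> 306
  -- iteration 10/10 --
  FD 6: (-3.527,4.854) -> (0,0) [heading=306, draw]
  RT 36: heading 306 -> 270
]
Final: pos=(0,0), heading=270, 10 segment(s) drawn

Start position: (0, 0)
Final position: (0, 0)
Distance = 0; < 1e-6 -> CLOSED

Answer: yes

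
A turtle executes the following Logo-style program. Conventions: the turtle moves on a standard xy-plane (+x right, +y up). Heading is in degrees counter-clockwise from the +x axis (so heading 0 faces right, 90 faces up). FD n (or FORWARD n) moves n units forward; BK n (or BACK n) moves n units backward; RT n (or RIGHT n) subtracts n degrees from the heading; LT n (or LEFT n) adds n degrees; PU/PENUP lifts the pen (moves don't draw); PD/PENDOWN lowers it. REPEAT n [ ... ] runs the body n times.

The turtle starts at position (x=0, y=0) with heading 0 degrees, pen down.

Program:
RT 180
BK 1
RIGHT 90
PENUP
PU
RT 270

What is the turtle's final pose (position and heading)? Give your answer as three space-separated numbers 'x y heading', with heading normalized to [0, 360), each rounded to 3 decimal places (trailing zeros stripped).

Executing turtle program step by step:
Start: pos=(0,0), heading=0, pen down
RT 180: heading 0 -> 180
BK 1: (0,0) -> (1,0) [heading=180, draw]
RT 90: heading 180 -> 90
PU: pen up
PU: pen up
RT 270: heading 90 -> 180
Final: pos=(1,0), heading=180, 1 segment(s) drawn

Answer: 1 0 180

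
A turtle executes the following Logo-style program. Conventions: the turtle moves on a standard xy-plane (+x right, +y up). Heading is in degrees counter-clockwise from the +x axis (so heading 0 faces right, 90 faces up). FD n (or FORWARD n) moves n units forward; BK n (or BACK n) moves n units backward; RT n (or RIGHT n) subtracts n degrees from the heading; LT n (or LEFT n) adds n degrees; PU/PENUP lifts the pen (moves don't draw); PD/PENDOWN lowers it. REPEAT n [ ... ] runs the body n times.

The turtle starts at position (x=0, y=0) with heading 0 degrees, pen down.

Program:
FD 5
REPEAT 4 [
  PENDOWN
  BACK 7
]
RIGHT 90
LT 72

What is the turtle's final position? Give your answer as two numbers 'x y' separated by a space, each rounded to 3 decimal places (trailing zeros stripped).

Answer: -23 0

Derivation:
Executing turtle program step by step:
Start: pos=(0,0), heading=0, pen down
FD 5: (0,0) -> (5,0) [heading=0, draw]
REPEAT 4 [
  -- iteration 1/4 --
  PD: pen down
  BK 7: (5,0) -> (-2,0) [heading=0, draw]
  -- iteration 2/4 --
  PD: pen down
  BK 7: (-2,0) -> (-9,0) [heading=0, draw]
  -- iteration 3/4 --
  PD: pen down
  BK 7: (-9,0) -> (-16,0) [heading=0, draw]
  -- iteration 4/4 --
  PD: pen down
  BK 7: (-16,0) -> (-23,0) [heading=0, draw]
]
RT 90: heading 0 -> 270
LT 72: heading 270 -> 342
Final: pos=(-23,0), heading=342, 5 segment(s) drawn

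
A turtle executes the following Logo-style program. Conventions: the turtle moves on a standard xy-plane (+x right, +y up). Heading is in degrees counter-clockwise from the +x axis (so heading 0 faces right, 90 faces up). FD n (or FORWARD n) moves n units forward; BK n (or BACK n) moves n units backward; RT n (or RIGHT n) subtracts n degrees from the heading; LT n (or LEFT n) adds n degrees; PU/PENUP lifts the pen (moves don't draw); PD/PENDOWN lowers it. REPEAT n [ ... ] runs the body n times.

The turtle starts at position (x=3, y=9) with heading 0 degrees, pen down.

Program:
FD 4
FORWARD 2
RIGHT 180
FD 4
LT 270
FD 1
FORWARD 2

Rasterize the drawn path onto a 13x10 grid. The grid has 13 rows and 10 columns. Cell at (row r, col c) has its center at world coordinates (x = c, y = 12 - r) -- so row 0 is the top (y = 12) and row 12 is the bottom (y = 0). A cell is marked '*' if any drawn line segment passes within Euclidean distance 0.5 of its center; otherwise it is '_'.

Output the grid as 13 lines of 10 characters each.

Answer: _____*____
_____*____
_____*____
___*******
__________
__________
__________
__________
__________
__________
__________
__________
__________

Derivation:
Segment 0: (3,9) -> (7,9)
Segment 1: (7,9) -> (9,9)
Segment 2: (9,9) -> (5,9)
Segment 3: (5,9) -> (5,10)
Segment 4: (5,10) -> (5,12)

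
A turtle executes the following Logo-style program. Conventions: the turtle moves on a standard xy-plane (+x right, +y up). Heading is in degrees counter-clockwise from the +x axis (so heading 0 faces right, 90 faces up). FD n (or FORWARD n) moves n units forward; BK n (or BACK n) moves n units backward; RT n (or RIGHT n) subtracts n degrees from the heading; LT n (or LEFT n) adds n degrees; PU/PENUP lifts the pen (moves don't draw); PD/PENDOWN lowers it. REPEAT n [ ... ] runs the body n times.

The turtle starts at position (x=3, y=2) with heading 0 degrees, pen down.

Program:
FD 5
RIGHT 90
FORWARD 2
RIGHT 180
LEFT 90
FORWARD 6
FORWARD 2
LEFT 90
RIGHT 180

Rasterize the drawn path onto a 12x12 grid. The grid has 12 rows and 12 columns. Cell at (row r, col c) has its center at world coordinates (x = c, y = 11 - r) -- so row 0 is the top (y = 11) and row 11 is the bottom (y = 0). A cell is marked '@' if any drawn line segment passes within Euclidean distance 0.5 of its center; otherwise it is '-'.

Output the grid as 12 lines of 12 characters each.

Answer: ------------
------------
------------
------------
------------
------------
------------
------------
------------
---@@@@@@---
--------@---
@@@@@@@@@---

Derivation:
Segment 0: (3,2) -> (8,2)
Segment 1: (8,2) -> (8,0)
Segment 2: (8,0) -> (2,-0)
Segment 3: (2,-0) -> (0,-0)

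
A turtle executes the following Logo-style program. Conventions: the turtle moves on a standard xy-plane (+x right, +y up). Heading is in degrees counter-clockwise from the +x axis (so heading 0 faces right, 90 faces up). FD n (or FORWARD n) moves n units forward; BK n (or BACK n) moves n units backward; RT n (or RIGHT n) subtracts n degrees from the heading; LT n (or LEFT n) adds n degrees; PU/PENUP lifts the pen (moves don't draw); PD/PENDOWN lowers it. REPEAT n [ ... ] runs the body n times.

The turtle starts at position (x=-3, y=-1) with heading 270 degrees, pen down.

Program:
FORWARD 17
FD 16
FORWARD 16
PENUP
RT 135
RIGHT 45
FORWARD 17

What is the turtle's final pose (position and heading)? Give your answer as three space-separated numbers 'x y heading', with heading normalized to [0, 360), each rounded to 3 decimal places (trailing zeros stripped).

Answer: -3 -33 90

Derivation:
Executing turtle program step by step:
Start: pos=(-3,-1), heading=270, pen down
FD 17: (-3,-1) -> (-3,-18) [heading=270, draw]
FD 16: (-3,-18) -> (-3,-34) [heading=270, draw]
FD 16: (-3,-34) -> (-3,-50) [heading=270, draw]
PU: pen up
RT 135: heading 270 -> 135
RT 45: heading 135 -> 90
FD 17: (-3,-50) -> (-3,-33) [heading=90, move]
Final: pos=(-3,-33), heading=90, 3 segment(s) drawn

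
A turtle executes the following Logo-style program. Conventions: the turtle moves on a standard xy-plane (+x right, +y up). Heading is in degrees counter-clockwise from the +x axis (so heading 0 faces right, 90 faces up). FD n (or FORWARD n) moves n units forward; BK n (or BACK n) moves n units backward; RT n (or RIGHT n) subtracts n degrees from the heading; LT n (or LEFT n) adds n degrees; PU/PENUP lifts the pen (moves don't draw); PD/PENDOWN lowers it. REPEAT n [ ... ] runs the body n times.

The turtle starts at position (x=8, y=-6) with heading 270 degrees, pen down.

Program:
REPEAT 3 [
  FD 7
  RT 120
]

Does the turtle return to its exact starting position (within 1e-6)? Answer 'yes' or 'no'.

Answer: yes

Derivation:
Executing turtle program step by step:
Start: pos=(8,-6), heading=270, pen down
REPEAT 3 [
  -- iteration 1/3 --
  FD 7: (8,-6) -> (8,-13) [heading=270, draw]
  RT 120: heading 270 -> 150
  -- iteration 2/3 --
  FD 7: (8,-13) -> (1.938,-9.5) [heading=150, draw]
  RT 120: heading 150 -> 30
  -- iteration 3/3 --
  FD 7: (1.938,-9.5) -> (8,-6) [heading=30, draw]
  RT 120: heading 30 -> 270
]
Final: pos=(8,-6), heading=270, 3 segment(s) drawn

Start position: (8, -6)
Final position: (8, -6)
Distance = 0; < 1e-6 -> CLOSED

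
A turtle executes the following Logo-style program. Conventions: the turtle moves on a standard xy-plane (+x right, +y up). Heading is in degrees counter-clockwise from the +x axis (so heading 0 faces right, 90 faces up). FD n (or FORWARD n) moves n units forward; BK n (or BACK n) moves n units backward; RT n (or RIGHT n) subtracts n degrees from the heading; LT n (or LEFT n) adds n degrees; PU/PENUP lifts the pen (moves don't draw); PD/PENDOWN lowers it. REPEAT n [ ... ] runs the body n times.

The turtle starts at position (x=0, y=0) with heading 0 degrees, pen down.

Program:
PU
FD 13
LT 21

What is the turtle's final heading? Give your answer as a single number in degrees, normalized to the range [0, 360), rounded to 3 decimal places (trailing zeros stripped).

Answer: 21

Derivation:
Executing turtle program step by step:
Start: pos=(0,0), heading=0, pen down
PU: pen up
FD 13: (0,0) -> (13,0) [heading=0, move]
LT 21: heading 0 -> 21
Final: pos=(13,0), heading=21, 0 segment(s) drawn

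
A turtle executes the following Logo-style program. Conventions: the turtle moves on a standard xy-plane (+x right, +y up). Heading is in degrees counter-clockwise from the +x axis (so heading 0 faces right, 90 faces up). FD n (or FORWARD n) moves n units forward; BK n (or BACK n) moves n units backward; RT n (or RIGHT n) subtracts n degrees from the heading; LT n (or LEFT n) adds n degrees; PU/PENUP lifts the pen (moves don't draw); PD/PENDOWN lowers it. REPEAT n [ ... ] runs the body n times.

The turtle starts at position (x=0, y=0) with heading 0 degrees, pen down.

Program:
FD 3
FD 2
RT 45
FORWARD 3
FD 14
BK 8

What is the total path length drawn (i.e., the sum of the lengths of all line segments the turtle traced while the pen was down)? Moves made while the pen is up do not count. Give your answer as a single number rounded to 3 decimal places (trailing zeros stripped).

Answer: 30

Derivation:
Executing turtle program step by step:
Start: pos=(0,0), heading=0, pen down
FD 3: (0,0) -> (3,0) [heading=0, draw]
FD 2: (3,0) -> (5,0) [heading=0, draw]
RT 45: heading 0 -> 315
FD 3: (5,0) -> (7.121,-2.121) [heading=315, draw]
FD 14: (7.121,-2.121) -> (17.021,-12.021) [heading=315, draw]
BK 8: (17.021,-12.021) -> (11.364,-6.364) [heading=315, draw]
Final: pos=(11.364,-6.364), heading=315, 5 segment(s) drawn

Segment lengths:
  seg 1: (0,0) -> (3,0), length = 3
  seg 2: (3,0) -> (5,0), length = 2
  seg 3: (5,0) -> (7.121,-2.121), length = 3
  seg 4: (7.121,-2.121) -> (17.021,-12.021), length = 14
  seg 5: (17.021,-12.021) -> (11.364,-6.364), length = 8
Total = 30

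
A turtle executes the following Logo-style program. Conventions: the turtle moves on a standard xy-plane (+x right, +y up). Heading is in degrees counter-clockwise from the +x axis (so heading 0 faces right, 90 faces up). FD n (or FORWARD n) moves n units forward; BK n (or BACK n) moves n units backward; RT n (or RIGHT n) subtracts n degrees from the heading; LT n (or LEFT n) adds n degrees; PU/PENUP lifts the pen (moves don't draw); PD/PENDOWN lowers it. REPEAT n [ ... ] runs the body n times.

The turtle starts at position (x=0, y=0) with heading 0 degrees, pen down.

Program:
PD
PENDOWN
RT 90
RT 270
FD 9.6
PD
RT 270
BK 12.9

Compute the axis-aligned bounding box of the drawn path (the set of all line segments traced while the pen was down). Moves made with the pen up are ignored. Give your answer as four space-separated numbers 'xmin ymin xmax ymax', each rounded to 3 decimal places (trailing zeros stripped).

Executing turtle program step by step:
Start: pos=(0,0), heading=0, pen down
PD: pen down
PD: pen down
RT 90: heading 0 -> 270
RT 270: heading 270 -> 0
FD 9.6: (0,0) -> (9.6,0) [heading=0, draw]
PD: pen down
RT 270: heading 0 -> 90
BK 12.9: (9.6,0) -> (9.6,-12.9) [heading=90, draw]
Final: pos=(9.6,-12.9), heading=90, 2 segment(s) drawn

Segment endpoints: x in {0, 9.6, 9.6}, y in {-12.9, 0, 0}
xmin=0, ymin=-12.9, xmax=9.6, ymax=0

Answer: 0 -12.9 9.6 0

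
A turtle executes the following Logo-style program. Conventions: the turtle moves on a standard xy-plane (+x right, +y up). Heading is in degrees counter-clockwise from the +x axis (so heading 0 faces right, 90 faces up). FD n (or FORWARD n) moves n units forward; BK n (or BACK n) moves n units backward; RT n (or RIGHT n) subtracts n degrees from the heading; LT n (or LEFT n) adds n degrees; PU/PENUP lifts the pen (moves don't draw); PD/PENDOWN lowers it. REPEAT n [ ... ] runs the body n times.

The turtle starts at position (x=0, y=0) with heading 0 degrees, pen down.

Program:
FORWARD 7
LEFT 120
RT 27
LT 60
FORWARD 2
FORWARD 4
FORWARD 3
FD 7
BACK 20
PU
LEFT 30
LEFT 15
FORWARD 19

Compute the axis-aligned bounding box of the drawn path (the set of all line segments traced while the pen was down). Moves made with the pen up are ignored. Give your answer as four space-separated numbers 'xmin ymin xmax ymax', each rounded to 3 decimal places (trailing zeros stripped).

Answer: -7.256 -1.816 10.564 7.264

Derivation:
Executing turtle program step by step:
Start: pos=(0,0), heading=0, pen down
FD 7: (0,0) -> (7,0) [heading=0, draw]
LT 120: heading 0 -> 120
RT 27: heading 120 -> 93
LT 60: heading 93 -> 153
FD 2: (7,0) -> (5.218,0.908) [heading=153, draw]
FD 4: (5.218,0.908) -> (1.654,2.724) [heading=153, draw]
FD 3: (1.654,2.724) -> (-1.019,4.086) [heading=153, draw]
FD 7: (-1.019,4.086) -> (-7.256,7.264) [heading=153, draw]
BK 20: (-7.256,7.264) -> (10.564,-1.816) [heading=153, draw]
PU: pen up
LT 30: heading 153 -> 183
LT 15: heading 183 -> 198
FD 19: (10.564,-1.816) -> (-7.506,-7.687) [heading=198, move]
Final: pos=(-7.506,-7.687), heading=198, 6 segment(s) drawn

Segment endpoints: x in {-7.256, -1.019, 0, 1.654, 5.218, 7, 10.564}, y in {-1.816, 0, 0.908, 2.724, 4.086, 7.264}
xmin=-7.256, ymin=-1.816, xmax=10.564, ymax=7.264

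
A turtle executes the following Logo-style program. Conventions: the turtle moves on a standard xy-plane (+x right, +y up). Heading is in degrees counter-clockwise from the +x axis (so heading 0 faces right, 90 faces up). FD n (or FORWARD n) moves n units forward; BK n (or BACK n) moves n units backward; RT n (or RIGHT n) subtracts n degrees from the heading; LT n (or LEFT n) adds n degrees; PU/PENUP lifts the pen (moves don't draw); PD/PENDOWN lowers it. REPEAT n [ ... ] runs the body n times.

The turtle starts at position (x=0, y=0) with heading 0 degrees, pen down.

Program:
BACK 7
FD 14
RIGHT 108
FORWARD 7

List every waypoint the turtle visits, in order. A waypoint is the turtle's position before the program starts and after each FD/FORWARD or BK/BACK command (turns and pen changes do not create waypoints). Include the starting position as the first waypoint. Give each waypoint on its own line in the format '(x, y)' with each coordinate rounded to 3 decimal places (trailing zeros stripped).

Answer: (0, 0)
(-7, 0)
(7, 0)
(4.837, -6.657)

Derivation:
Executing turtle program step by step:
Start: pos=(0,0), heading=0, pen down
BK 7: (0,0) -> (-7,0) [heading=0, draw]
FD 14: (-7,0) -> (7,0) [heading=0, draw]
RT 108: heading 0 -> 252
FD 7: (7,0) -> (4.837,-6.657) [heading=252, draw]
Final: pos=(4.837,-6.657), heading=252, 3 segment(s) drawn
Waypoints (4 total):
(0, 0)
(-7, 0)
(7, 0)
(4.837, -6.657)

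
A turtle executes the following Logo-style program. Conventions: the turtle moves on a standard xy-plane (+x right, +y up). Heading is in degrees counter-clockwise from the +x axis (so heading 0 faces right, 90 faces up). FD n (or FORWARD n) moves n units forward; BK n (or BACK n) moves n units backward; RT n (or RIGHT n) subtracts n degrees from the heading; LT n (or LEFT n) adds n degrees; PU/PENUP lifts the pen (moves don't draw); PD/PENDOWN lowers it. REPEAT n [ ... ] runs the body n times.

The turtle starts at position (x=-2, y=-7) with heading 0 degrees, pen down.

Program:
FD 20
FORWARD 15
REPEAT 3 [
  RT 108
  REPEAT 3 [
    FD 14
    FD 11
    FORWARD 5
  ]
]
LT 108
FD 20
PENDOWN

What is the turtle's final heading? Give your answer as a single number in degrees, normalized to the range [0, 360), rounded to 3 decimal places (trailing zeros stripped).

Executing turtle program step by step:
Start: pos=(-2,-7), heading=0, pen down
FD 20: (-2,-7) -> (18,-7) [heading=0, draw]
FD 15: (18,-7) -> (33,-7) [heading=0, draw]
REPEAT 3 [
  -- iteration 1/3 --
  RT 108: heading 0 -> 252
  REPEAT 3 [
    -- iteration 1/3 --
    FD 14: (33,-7) -> (28.674,-20.315) [heading=252, draw]
    FD 11: (28.674,-20.315) -> (25.275,-30.776) [heading=252, draw]
    FD 5: (25.275,-30.776) -> (23.729,-35.532) [heading=252, draw]
    -- iteration 2/3 --
    FD 14: (23.729,-35.532) -> (19.403,-48.846) [heading=252, draw]
    FD 11: (19.403,-48.846) -> (16.004,-59.308) [heading=252, draw]
    FD 5: (16.004,-59.308) -> (14.459,-64.063) [heading=252, draw]
    -- iteration 3/3 --
    FD 14: (14.459,-64.063) -> (10.133,-77.378) [heading=252, draw]
    FD 11: (10.133,-77.378) -> (6.734,-87.84) [heading=252, draw]
    FD 5: (6.734,-87.84) -> (5.188,-92.595) [heading=252, draw]
  ]
  -- iteration 2/3 --
  RT 108: heading 252 -> 144
  REPEAT 3 [
    -- iteration 1/3 --
    FD 14: (5.188,-92.595) -> (-6.138,-84.366) [heading=144, draw]
    FD 11: (-6.138,-84.366) -> (-15.037,-77.9) [heading=144, draw]
    FD 5: (-15.037,-77.9) -> (-19.082,-74.962) [heading=144, draw]
    -- iteration 2/3 --
    FD 14: (-19.082,-74.962) -> (-30.408,-66.733) [heading=144, draw]
    FD 11: (-30.408,-66.733) -> (-39.307,-60.267) [heading=144, draw]
    FD 5: (-39.307,-60.267) -> (-43.353,-57.328) [heading=144, draw]
    -- iteration 3/3 --
    FD 14: (-43.353,-57.328) -> (-54.679,-49.099) [heading=144, draw]
    FD 11: (-54.679,-49.099) -> (-63.578,-42.633) [heading=144, draw]
    FD 5: (-63.578,-42.633) -> (-67.623,-39.694) [heading=144, draw]
  ]
  -- iteration 3/3 --
  RT 108: heading 144 -> 36
  REPEAT 3 [
    -- iteration 1/3 --
    FD 14: (-67.623,-39.694) -> (-56.297,-31.465) [heading=36, draw]
    FD 11: (-56.297,-31.465) -> (-47.398,-25) [heading=36, draw]
    FD 5: (-47.398,-25) -> (-43.353,-22.061) [heading=36, draw]
    -- iteration 2/3 --
    FD 14: (-43.353,-22.061) -> (-32.026,-13.832) [heading=36, draw]
    FD 11: (-32.026,-13.832) -> (-23.127,-7.366) [heading=36, draw]
    FD 5: (-23.127,-7.366) -> (-19.082,-4.427) [heading=36, draw]
    -- iteration 3/3 --
    FD 14: (-19.082,-4.427) -> (-7.756,3.802) [heading=36, draw]
    FD 11: (-7.756,3.802) -> (1.143,10.267) [heading=36, draw]
    FD 5: (1.143,10.267) -> (5.188,13.206) [heading=36, draw]
  ]
]
LT 108: heading 36 -> 144
FD 20: (5.188,13.206) -> (-10.992,24.962) [heading=144, draw]
PD: pen down
Final: pos=(-10.992,24.962), heading=144, 30 segment(s) drawn

Answer: 144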